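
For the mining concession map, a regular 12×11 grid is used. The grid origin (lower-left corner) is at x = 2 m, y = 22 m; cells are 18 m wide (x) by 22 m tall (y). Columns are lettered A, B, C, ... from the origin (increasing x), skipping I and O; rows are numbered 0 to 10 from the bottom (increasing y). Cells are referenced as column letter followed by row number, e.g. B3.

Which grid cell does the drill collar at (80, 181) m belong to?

Column index: ⌊(80 − 2) / 18⌋ = ⌊4.333⌋ = 4 → column E
Row offset from origin: ⌊(181 − 22) / 22⌋ = ⌊7.227⌋ = 7 → row 7

E7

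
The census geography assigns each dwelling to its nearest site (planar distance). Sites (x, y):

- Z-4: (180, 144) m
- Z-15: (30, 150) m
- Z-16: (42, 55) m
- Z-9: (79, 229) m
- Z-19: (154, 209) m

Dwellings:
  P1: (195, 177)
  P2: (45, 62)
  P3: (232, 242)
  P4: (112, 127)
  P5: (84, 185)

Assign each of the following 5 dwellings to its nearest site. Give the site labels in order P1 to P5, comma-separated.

Z-4, Z-16, Z-19, Z-4, Z-9

P1 → Z-4 (d²=1314.00)
P2 → Z-16 (d²=58.00)
P3 → Z-19 (d²=7173.00)
P4 → Z-4 (d²=4913.00)
P5 → Z-9 (d²=1961.00)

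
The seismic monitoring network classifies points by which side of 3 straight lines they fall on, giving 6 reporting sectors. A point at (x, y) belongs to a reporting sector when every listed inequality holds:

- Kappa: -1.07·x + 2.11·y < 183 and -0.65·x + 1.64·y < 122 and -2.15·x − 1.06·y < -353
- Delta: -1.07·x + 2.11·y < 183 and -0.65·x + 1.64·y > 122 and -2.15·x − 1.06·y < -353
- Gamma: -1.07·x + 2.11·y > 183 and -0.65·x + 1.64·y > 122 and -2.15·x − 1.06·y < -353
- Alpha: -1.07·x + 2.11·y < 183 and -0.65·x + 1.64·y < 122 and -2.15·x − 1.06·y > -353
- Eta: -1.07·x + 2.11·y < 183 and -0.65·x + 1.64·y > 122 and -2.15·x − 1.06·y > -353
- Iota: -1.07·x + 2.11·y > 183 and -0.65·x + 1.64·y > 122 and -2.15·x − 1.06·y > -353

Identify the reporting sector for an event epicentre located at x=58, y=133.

Iota

-1.07·58 + 2.11·133 = 218.570, which is > 183
-0.65·58 + 1.64·133 = 180.420, which is > 122
-2.15·58 − 1.06·133 = -265.680, which is > -353
This sign pattern matches Iota.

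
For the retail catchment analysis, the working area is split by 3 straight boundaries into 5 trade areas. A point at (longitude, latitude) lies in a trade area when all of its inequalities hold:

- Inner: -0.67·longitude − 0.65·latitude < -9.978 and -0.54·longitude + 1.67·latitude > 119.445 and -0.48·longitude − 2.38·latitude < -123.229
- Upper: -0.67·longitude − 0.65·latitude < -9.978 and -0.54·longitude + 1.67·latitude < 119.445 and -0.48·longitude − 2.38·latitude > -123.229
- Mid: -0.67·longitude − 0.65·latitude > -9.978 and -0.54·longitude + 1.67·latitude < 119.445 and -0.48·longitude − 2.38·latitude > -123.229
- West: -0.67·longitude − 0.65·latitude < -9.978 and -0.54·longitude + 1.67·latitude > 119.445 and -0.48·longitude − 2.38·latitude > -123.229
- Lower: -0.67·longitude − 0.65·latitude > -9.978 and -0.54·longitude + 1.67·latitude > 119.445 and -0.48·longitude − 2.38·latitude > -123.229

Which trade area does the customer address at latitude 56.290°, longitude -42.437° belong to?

Mid

-0.67·-42.437 − 0.65·56.290 = -8.156, which is > -9.978
-0.54·-42.437 + 1.67·56.290 = 116.920, which is < 119.445
-0.48·-42.437 − 2.38·56.290 = -113.600, which is > -123.229
This sign pattern matches Mid.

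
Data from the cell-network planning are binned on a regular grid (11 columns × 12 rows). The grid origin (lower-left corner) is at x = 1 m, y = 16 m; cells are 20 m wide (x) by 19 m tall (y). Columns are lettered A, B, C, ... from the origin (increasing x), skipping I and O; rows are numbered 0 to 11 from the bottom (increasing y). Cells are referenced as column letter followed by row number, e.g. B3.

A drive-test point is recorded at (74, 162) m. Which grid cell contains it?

Column index: ⌊(74 − 1) / 20⌋ = ⌊3.650⌋ = 3 → column D
Row offset from origin: ⌊(162 − 16) / 19⌋ = ⌊7.684⌋ = 7 → row 7

D7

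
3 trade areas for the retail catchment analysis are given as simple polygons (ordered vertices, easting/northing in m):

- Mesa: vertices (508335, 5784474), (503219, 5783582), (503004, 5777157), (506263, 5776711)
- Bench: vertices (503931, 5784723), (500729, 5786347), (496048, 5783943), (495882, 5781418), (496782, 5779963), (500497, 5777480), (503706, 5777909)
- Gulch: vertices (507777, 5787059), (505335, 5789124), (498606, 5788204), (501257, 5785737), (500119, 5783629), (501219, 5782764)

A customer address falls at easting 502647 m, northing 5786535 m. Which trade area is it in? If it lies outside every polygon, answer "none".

Gulch

Cast a ray rightward from (502647, 5786535). For each polygon, the edges (by vertex number in listed order) whose endpoints lie on opposite sides of northing = 5786535, where each meets that height, and whether that is right or left of the point:
Mesa: no edge straddles that height → 0 crossings.
Bench: no edge straddles that height → 0 crossings.
Gulch: 3–4 at easting≈500399.5 (left), 6–1 at easting≈506976.9 (right) → 1 crossing.
Only Gulch has an odd count, so the point is inside Gulch.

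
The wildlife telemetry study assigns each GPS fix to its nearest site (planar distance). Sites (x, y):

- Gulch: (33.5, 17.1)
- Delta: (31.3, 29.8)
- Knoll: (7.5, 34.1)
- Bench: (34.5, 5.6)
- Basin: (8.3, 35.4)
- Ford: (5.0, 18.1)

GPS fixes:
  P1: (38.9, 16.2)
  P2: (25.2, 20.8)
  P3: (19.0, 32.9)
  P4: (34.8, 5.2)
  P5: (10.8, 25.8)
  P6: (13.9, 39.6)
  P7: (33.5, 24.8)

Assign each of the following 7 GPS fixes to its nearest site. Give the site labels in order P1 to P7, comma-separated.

Gulch, Gulch, Basin, Bench, Knoll, Basin, Delta

P1 → Gulch (d²=29.97)
P2 → Gulch (d²=82.58)
P3 → Basin (d²=120.74)
P4 → Bench (d²=0.25)
P5 → Knoll (d²=79.78)
P6 → Basin (d²=49.00)
P7 → Delta (d²=29.84)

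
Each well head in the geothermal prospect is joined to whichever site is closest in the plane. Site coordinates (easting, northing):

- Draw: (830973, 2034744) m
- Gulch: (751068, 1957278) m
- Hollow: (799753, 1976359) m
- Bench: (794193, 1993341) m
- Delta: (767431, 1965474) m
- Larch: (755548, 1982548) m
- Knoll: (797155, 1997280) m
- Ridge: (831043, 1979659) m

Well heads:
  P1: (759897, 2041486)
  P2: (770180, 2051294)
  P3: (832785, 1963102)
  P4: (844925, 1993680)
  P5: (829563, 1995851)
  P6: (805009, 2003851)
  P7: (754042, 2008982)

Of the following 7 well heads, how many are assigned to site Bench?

P1 → Knoll
P2 → Knoll
P3 → Ridge
P4 → Ridge
P5 → Ridge
P6 → Knoll
P7 → Larch
0 of the 7 go to Bench.

0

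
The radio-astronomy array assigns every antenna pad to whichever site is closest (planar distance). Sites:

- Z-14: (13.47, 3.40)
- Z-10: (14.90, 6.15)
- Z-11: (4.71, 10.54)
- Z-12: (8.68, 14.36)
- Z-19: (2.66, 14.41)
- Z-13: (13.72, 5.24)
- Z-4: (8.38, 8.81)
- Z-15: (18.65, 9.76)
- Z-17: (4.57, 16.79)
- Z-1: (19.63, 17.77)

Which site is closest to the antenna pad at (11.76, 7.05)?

Z-13

Squared distances to each site:
Z-14: 16.247; Z-10: 10.670; Z-11: 61.883; Z-12: 62.922; Z-19: 136.980; Z-13: 7.118; Z-4: 14.522; Z-15: 54.816; Z-17: 146.564; Z-1: 176.855.
Minimum at Z-13.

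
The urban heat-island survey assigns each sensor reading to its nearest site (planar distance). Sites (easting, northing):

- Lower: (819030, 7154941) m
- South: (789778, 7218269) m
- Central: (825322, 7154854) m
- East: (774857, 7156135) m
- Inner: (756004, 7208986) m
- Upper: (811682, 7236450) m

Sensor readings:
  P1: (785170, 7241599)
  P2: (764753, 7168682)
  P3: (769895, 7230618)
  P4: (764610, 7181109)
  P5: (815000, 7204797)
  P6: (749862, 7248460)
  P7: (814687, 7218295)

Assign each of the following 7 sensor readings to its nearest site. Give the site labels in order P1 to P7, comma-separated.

P1 → South (d²=565522564.00)
P2 → East (d²=259518025.00)
P3 → South (d²=547831490.00)
P4 → East (d²=728701685.00)
P5 → South (d²=817644068.00)
P6 → Inner (d²=1595920840.00)
P7 → Upper (d²=338634050.00)

South, East, South, East, South, Inner, Upper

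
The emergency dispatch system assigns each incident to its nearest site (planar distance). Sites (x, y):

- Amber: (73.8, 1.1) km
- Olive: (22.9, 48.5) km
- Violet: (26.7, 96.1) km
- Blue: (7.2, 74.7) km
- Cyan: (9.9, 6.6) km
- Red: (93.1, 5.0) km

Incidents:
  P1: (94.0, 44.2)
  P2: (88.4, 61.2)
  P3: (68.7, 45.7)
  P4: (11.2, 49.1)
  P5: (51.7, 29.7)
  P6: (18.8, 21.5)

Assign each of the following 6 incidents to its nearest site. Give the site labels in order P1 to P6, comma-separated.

P1 → Red (d²=1537.45)
P2 → Red (d²=3180.53)
P3 → Amber (d²=2015.17)
P4 → Olive (d²=137.25)
P5 → Olive (d²=1182.88)
P6 → Cyan (d²=301.22)

Red, Red, Amber, Olive, Olive, Cyan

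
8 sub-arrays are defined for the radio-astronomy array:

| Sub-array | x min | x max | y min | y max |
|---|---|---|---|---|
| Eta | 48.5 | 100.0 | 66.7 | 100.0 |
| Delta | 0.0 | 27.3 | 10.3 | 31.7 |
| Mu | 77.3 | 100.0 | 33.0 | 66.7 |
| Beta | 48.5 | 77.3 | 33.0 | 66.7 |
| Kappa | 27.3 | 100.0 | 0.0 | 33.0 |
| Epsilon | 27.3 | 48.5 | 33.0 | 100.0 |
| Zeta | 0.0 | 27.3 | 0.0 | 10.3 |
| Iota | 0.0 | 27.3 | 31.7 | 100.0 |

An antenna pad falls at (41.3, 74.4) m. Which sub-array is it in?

The point has x = 41.3 and y = 74.4.
Only Epsilon satisfies 27.3 ≤ x ≤ 48.5 and 33.0 ≤ y ≤ 100.0.

Epsilon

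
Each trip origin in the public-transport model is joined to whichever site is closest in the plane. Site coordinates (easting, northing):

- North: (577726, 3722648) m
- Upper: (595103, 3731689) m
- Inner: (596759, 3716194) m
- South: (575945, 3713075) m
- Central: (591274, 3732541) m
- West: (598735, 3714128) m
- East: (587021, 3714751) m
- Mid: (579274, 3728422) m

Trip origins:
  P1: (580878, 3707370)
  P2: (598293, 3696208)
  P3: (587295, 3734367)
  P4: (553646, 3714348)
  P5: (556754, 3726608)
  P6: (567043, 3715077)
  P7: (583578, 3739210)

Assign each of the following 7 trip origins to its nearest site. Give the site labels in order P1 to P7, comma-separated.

South, West, Central, South, North, South, Central

P1 → South (d²=56881514.00)
P2 → West (d²=321321764.00)
P3 → Central (d²=19166717.00)
P4 → South (d²=498865930.00)
P5 → North (d²=455506384.00)
P6 → South (d²=83253608.00)
P7 → Central (d²=103703977.00)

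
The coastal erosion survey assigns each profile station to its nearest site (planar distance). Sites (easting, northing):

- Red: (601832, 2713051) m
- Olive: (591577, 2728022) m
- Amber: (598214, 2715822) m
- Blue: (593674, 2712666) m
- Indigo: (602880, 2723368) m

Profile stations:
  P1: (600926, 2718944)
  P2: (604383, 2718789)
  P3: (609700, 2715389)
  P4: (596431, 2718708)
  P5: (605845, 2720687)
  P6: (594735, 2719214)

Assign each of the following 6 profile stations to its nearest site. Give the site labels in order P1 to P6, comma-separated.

Amber, Indigo, Red, Amber, Indigo, Amber

P1 → Amber (d²=17101828.00)
P2 → Indigo (d²=23226250.00)
P3 → Red (d²=67371668.00)
P4 → Amber (d²=11508085.00)
P5 → Indigo (d²=15978986.00)
P6 → Amber (d²=23609105.00)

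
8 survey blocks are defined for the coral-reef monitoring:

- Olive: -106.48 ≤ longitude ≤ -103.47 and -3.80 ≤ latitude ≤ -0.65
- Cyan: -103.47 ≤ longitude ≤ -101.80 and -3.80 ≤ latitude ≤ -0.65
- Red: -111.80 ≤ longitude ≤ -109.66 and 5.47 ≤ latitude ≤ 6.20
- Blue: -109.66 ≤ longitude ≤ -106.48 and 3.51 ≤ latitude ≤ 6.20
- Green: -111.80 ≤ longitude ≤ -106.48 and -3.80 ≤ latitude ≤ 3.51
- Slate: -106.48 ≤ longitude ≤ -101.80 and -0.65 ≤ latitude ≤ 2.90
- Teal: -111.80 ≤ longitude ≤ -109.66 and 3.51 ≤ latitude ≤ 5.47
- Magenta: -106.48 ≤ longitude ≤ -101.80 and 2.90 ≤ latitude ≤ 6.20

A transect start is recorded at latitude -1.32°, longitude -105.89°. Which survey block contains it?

The point has longitude = -105.89 and latitude = -1.32.
Only Olive satisfies -106.48 ≤ longitude ≤ -103.47 and -3.80 ≤ latitude ≤ -0.65.

Olive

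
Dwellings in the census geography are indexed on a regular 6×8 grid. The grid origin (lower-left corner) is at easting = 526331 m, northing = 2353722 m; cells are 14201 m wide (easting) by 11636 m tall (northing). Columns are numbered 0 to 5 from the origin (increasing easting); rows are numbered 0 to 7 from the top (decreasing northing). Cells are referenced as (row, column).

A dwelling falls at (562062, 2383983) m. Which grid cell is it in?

(5, 2)

Column index: ⌊(562062 − 526331) / 14201⌋ = ⌊2.516⌋ = 2
Row offset from origin: ⌊(2383983 − 2353722) / 11636⌋ = ⌊2.601⌋ = 2 → row 5 (counted from top)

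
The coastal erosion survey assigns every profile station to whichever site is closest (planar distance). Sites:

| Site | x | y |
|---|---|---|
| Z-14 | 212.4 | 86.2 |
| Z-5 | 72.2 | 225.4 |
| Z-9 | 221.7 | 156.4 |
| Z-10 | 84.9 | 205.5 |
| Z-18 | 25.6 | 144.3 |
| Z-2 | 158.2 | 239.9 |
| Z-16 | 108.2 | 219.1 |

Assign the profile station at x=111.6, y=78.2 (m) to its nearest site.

Squared distances to each site:
Z-14: 10224.640; Z-5: 23220.200; Z-9: 18237.250; Z-10: 16918.180; Z-18: 11765.210; Z-2: 28318.450; Z-16: 19864.370.
Minimum at Z-14.

Z-14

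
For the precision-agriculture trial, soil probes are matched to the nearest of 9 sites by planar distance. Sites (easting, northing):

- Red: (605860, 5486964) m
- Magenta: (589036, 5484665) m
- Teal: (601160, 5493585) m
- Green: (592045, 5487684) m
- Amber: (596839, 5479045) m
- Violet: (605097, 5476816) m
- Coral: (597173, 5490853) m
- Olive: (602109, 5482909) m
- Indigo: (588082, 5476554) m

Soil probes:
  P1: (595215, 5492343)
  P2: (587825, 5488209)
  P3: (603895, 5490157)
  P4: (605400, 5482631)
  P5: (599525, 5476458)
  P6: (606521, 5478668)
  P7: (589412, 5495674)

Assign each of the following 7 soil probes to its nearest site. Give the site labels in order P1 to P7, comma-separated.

Coral, Magenta, Red, Olive, Amber, Violet, Green

P1 → Coral (d²=6053864.00)
P2 → Magenta (d²=14026457.00)
P3 → Red (d²=14056474.00)
P4 → Olive (d²=10907965.00)
P5 → Amber (d²=13907165.00)
P6 → Violet (d²=5457680.00)
P7 → Green (d²=70772789.00)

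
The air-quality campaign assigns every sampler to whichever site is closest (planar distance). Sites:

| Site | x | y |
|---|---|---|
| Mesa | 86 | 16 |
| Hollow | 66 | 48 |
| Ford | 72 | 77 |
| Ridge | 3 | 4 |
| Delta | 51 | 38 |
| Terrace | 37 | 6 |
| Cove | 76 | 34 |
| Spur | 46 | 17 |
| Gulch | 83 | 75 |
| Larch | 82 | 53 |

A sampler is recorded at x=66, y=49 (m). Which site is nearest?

Squared distances to each site:
Mesa: 1489.000; Hollow: 1.000; Ford: 820.000; Ridge: 5994.000; Delta: 346.000; Terrace: 2690.000; Cove: 325.000; Spur: 1424.000; Gulch: 965.000; Larch: 272.000.
Minimum at Hollow.

Hollow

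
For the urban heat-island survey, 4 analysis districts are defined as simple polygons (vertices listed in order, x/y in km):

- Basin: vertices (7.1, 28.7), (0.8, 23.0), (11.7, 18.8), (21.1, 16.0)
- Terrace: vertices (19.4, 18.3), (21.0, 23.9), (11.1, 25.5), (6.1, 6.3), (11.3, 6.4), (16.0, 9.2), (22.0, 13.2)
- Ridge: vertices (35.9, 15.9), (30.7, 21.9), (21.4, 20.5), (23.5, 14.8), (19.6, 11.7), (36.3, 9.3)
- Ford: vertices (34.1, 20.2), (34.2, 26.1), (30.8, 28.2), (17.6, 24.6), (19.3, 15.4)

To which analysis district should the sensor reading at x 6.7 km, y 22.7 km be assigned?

Basin

Cast a ray rightward from (6.7, 22.7). For each polygon, the edges (by vertex number in listed order) whose endpoints lie on opposite sides of y = 22.7, where each meets that height, and whether that is right or left of the point:
Basin: 2–3 at x≈1.58 (left), 4–1 at x≈13.71 (right) → 1 crossing.
Terrace: 1–2 at x≈20.66 (right), 3–4 at x≈10.37 (right) → 2 crossings.
Ridge: no edge straddles that height → 0 crossings.
Ford: 1–2 at x≈34.14 (right), 4–5 at x≈17.95 (right) → 2 crossings.
Only Basin has an odd count, so the point is inside Basin.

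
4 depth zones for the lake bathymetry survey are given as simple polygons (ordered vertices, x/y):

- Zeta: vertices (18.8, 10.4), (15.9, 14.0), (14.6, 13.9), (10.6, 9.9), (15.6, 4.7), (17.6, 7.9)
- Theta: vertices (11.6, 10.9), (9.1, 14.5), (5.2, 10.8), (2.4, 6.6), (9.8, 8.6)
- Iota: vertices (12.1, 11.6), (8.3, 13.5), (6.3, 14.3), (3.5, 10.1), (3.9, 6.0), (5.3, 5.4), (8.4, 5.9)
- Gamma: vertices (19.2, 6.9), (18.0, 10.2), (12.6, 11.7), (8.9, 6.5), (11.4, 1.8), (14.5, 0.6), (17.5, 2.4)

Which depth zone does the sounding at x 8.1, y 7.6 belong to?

Iota

Cast a ray rightward from (8.1, 7.6). For each polygon, the edges (by vertex number in listed order) whose endpoints lie on opposite sides of y = 7.6, where each meets that height, and whether that is right or left of the point:
Zeta: 4–5 at x≈12.81 (right), 5–6 at x≈17.41 (right) → 2 crossings.
Theta: 3–4 at x≈3.07 (left), 4–5 at x≈6.10 (left) → 0 crossings.
Iota: 4–5 at x≈3.74 (left), 7–1 at x≈9.50 (right) → 1 crossing.
Gamma: 1–2 at x≈18.95 (right), 3–4 at x≈9.68 (right) → 2 crossings.
Only Iota has an odd count, so the point is inside Iota.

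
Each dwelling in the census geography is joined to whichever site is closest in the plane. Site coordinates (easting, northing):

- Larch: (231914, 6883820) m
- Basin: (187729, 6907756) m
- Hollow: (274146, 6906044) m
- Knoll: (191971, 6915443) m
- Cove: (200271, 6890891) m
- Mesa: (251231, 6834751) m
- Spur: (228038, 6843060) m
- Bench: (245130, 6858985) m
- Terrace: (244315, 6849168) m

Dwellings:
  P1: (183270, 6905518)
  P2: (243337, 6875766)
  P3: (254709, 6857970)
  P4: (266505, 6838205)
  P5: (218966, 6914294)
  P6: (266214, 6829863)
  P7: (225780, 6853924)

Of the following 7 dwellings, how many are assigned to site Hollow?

0

P1 → Basin
P2 → Larch
P3 → Bench
P4 → Mesa
P5 → Knoll
P6 → Mesa
P7 → Spur
0 of the 7 go to Hollow.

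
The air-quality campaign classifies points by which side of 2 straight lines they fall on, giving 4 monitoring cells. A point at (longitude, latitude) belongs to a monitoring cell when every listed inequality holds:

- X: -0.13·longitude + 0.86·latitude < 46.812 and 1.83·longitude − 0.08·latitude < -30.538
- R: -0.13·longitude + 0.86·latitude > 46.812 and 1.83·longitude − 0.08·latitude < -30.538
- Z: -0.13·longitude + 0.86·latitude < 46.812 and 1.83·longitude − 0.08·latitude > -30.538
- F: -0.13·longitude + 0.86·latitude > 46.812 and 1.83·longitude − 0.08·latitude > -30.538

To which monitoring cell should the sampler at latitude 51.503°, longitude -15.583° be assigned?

-0.13·-15.583 + 0.86·51.503 = 46.318, which is < 46.812
1.83·-15.583 − 0.08·51.503 = -32.637, which is < -30.538
This sign pattern matches X.

X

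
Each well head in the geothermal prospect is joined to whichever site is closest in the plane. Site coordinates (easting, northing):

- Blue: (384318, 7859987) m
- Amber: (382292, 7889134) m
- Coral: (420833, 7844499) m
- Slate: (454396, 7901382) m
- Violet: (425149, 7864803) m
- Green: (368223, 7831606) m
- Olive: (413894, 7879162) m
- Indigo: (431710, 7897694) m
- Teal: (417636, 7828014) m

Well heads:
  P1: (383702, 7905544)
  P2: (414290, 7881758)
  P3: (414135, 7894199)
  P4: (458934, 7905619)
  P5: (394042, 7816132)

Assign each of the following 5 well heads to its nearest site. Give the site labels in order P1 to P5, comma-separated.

P1 → Amber (d²=271276200.00)
P2 → Olive (d²=6896032.00)
P3 → Olive (d²=226169450.00)
P4 → Slate (d²=38545613.00)
P5 → Teal (d²=697858760.00)

Amber, Olive, Olive, Slate, Teal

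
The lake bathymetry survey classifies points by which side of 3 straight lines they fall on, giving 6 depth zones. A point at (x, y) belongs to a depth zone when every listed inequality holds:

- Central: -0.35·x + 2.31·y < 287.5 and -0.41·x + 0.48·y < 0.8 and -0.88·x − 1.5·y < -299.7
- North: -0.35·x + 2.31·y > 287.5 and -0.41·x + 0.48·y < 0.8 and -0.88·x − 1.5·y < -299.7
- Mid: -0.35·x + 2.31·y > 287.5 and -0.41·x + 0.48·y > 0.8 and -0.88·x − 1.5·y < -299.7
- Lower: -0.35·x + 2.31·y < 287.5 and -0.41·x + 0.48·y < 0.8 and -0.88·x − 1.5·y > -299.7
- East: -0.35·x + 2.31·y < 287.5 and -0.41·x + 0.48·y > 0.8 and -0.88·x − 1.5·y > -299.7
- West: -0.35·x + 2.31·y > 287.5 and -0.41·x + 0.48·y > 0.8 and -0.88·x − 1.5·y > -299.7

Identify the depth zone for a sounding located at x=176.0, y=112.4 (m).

-0.35·176.0 + 2.31·112.4 = 198.044, which is < 287.5
-0.41·176.0 + 0.48·112.4 = -18.208, which is < 0.8
-0.88·176.0 − 1.5·112.4 = -323.480, which is < -299.7
This sign pattern matches Central.

Central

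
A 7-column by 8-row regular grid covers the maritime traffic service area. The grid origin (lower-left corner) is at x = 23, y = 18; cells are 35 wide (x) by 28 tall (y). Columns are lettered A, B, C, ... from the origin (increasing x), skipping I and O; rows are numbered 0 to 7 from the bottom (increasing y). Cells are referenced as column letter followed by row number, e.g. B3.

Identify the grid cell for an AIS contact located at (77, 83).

Column index: ⌊(77 − 23) / 35⌋ = ⌊1.543⌋ = 1 → column B
Row offset from origin: ⌊(83 − 18) / 28⌋ = ⌊2.321⌋ = 2 → row 2

B2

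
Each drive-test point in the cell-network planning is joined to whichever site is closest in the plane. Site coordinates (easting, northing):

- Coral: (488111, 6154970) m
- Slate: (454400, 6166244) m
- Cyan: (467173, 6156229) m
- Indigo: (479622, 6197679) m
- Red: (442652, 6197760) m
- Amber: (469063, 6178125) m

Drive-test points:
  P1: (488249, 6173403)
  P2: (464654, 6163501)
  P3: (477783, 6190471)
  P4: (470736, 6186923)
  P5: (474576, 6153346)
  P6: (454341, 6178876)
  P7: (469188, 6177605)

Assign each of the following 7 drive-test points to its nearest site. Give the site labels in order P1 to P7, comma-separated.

Coral, Cyan, Indigo, Amber, Cyan, Slate, Amber

P1 → Coral (d²=339794533.00)
P2 → Cyan (d²=59227345.00)
P3 → Indigo (d²=55337185.00)
P4 → Amber (d²=80203733.00)
P5 → Cyan (d²=63116098.00)
P6 → Slate (d²=159570905.00)
P7 → Amber (d²=286025.00)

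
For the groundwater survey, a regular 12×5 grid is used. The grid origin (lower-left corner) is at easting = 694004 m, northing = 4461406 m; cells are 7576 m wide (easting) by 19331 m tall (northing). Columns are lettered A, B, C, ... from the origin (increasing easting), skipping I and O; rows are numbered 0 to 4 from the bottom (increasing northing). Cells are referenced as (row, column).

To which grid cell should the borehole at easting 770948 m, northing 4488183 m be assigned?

(1, L)

Column index: ⌊(770948 − 694004) / 7576⌋ = ⌊10.156⌋ = 10 → column L
Row offset from origin: ⌊(4488183 − 4461406) / 19331⌋ = ⌊1.385⌋ = 1 → row 1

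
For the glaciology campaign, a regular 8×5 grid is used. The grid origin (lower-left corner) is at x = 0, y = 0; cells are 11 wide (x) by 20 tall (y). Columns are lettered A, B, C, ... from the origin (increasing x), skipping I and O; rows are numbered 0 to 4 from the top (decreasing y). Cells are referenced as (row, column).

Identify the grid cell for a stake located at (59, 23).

Column index: ⌊(59 − 0) / 11⌋ = ⌊5.364⌋ = 5 → column F
Row offset from origin: ⌊(23 − 0) / 20⌋ = ⌊1.150⌋ = 1 → row 3 (counted from top)

(3, F)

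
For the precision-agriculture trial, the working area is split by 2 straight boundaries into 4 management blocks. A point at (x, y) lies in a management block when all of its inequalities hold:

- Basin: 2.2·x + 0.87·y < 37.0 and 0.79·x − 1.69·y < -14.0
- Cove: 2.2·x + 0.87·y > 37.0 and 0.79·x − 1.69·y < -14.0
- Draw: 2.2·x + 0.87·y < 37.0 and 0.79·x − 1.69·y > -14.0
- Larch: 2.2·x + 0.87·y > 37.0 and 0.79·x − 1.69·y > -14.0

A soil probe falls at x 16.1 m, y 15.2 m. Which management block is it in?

2.2·16.1 + 0.87·15.2 = 48.644, which is > 37.0
0.79·16.1 − 1.69·15.2 = -12.969, which is > -14.0
This sign pattern matches Larch.

Larch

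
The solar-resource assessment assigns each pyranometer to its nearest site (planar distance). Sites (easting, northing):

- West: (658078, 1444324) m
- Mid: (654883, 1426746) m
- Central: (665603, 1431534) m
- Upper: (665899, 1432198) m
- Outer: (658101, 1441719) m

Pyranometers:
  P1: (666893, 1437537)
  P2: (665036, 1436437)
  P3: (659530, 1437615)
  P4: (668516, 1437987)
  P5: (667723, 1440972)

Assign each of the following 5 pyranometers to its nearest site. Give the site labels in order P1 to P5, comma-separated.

P1 → Upper (d²=29492957.00)
P2 → Upper (d²=18713890.00)
P3 → Outer (d²=18884857.00)
P4 → Upper (d²=40361210.00)
P5 → Upper (d²=80310052.00)

Upper, Upper, Outer, Upper, Upper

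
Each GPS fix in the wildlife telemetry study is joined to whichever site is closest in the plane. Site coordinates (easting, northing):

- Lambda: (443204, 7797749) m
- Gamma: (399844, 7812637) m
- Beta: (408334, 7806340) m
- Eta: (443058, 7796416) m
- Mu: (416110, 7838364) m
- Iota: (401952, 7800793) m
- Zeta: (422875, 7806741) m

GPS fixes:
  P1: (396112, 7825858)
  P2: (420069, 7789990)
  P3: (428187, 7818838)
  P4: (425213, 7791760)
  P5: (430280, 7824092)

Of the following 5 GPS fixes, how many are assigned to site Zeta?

4

P1 → Gamma
P2 → Zeta
P3 → Zeta
P4 → Zeta
P5 → Zeta
4 of the 5 go to Zeta.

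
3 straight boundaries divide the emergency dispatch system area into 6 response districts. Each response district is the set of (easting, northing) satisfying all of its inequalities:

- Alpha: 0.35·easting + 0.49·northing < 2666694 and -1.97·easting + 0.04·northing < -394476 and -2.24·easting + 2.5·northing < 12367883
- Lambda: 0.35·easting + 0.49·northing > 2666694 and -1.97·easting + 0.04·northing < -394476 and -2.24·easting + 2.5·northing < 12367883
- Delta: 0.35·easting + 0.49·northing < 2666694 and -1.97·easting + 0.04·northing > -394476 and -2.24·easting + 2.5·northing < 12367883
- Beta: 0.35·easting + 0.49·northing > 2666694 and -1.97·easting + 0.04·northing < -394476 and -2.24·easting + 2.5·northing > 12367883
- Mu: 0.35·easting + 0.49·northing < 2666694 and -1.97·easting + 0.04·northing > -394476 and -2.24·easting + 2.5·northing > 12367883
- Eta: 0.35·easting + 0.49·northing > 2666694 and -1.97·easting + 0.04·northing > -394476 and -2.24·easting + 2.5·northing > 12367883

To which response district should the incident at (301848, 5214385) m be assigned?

0.35·301848 + 0.49·5214385 = 2660695.450, which is < 2666694
-1.97·301848 + 0.04·5214385 = -386065.160, which is > -394476
-2.24·301848 + 2.5·5214385 = 12359822.980, which is < 12367883
This sign pattern matches Delta.

Delta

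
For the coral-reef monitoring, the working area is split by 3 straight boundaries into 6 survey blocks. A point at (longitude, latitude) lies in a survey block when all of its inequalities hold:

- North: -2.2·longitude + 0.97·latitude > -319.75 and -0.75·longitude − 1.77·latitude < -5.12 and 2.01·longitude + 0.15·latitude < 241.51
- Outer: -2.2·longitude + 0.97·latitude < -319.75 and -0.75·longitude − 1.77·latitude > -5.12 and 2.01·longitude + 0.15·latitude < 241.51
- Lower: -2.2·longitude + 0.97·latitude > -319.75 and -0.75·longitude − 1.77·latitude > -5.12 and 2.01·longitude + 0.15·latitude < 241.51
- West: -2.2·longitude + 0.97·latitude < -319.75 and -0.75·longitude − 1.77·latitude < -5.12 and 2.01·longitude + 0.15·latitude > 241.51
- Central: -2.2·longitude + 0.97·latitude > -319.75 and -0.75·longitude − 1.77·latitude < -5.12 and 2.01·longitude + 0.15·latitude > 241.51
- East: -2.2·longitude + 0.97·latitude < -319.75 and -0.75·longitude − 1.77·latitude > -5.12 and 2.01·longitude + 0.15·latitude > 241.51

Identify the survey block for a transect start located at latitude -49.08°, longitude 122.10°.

Lower

-2.2·122.10 + 0.97·-49.08 = -316.228, which is > -319.75
-0.75·122.10 − 1.77·-49.08 = -4.703, which is > -5.12
2.01·122.10 + 0.15·-49.08 = 238.059, which is < 241.51
This sign pattern matches Lower.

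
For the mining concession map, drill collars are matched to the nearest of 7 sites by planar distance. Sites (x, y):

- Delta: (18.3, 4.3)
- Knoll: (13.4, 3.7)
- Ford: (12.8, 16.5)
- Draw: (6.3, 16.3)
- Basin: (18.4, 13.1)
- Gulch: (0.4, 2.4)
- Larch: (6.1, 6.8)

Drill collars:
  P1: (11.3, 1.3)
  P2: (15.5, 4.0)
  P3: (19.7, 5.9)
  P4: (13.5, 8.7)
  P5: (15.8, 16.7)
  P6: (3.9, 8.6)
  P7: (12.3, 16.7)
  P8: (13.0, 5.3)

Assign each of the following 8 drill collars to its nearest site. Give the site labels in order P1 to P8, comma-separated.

P1 → Knoll (d²=10.17)
P2 → Knoll (d²=4.50)
P3 → Delta (d²=4.52)
P4 → Knoll (d²=25.01)
P5 → Ford (d²=9.04)
P6 → Larch (d²=8.08)
P7 → Ford (d²=0.29)
P8 → Knoll (d²=2.72)

Knoll, Knoll, Delta, Knoll, Ford, Larch, Ford, Knoll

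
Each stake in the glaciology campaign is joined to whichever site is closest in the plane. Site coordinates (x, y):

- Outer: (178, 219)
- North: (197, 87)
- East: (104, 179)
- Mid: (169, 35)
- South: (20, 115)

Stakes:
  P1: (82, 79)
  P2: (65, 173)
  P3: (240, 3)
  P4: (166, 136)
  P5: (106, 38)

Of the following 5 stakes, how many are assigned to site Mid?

2

P1 → South
P2 → East
P3 → Mid
P4 → North
P5 → Mid
2 of the 5 go to Mid.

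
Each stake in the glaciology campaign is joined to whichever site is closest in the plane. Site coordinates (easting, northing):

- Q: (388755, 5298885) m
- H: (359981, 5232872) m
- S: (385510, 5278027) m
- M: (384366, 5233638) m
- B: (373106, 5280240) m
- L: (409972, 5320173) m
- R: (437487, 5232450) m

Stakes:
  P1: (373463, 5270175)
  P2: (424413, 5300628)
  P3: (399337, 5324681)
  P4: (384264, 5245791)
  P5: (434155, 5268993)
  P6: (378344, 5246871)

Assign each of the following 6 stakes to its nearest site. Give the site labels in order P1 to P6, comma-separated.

P1 → B (d²=101431674.00)
P2 → L (d²=590549506.00)
P3 → L (d²=133425289.00)
P4 → M (d²=147705813.00)
P5 → R (d²=1346493073.00)
P6 → M (d²=211376773.00)

B, L, L, M, R, M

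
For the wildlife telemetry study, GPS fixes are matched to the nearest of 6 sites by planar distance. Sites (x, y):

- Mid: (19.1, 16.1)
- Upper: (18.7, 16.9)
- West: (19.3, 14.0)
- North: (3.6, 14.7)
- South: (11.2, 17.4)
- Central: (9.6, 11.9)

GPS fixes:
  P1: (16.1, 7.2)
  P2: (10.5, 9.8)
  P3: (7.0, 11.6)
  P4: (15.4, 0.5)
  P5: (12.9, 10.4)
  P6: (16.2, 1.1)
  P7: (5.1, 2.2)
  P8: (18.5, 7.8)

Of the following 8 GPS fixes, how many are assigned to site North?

0

P1 → West
P2 → Central
P3 → Central
P4 → Central
P5 → Central
P6 → Central
P7 → Central
P8 → West
0 of the 8 go to North.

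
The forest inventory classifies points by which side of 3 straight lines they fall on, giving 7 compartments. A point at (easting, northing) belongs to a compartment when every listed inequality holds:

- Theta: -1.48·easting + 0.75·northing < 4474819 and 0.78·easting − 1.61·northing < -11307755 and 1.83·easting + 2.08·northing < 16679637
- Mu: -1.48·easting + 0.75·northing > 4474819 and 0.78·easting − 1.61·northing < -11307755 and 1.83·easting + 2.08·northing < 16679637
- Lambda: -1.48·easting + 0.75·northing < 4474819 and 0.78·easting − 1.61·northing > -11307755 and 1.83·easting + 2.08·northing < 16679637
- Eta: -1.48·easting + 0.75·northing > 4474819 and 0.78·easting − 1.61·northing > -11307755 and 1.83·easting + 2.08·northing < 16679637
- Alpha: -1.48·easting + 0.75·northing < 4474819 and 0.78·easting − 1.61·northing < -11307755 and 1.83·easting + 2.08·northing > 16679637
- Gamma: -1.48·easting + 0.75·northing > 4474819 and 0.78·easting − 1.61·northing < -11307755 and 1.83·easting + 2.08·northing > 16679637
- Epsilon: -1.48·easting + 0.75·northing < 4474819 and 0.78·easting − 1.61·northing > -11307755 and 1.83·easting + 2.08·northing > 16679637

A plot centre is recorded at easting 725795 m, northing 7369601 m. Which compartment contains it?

Lambda

-1.48·725795 + 0.75·7369601 = 4453024.150, which is < 4474819
0.78·725795 − 1.61·7369601 = -11298937.510, which is > -11307755
1.83·725795 + 2.08·7369601 = 16656974.930, which is < 16679637
This sign pattern matches Lambda.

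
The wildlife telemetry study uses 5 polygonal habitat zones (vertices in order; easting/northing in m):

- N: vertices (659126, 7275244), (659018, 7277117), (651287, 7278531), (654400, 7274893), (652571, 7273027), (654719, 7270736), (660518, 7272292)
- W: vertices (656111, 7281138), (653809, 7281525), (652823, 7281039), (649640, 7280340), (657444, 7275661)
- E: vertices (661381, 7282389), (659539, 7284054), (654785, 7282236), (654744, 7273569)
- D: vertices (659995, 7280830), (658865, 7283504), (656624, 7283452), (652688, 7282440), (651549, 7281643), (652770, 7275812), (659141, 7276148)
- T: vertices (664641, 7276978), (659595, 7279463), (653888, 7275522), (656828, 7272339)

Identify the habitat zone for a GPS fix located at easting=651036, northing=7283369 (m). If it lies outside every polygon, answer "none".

Cast a ray rightward from (651036, 7283369). For each polygon, the edges (by vertex number in listed order) whose endpoints lie on opposite sides of northing = 7283369, where each meets that height, and whether that is right or left of the point:
N: no edge straddles that height → 0 crossings.
W: no edge straddles that height → 0 crossings.
E: 1–2 at easting≈660296.8 (right), 2–3 at easting≈657747.8 (right) → 2 crossings.
D: 1–2 at easting≈658922.0 (right), 3–4 at easting≈656301.2 (right) → 2 crossings.
T: no edge straddles that height → 0 crossings.
All counts are even, so the point lies outside every listed polygon.

none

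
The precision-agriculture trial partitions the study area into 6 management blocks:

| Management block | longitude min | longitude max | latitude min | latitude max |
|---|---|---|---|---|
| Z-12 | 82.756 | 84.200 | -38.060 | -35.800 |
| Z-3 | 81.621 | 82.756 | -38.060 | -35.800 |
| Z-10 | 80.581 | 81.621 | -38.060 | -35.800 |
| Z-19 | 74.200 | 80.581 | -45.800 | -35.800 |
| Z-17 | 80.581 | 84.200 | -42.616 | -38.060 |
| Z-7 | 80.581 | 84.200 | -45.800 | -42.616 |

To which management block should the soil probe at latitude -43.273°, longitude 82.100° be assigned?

Z-7

The point has longitude = 82.100 and latitude = -43.273.
Only Z-7 satisfies 80.581 ≤ longitude ≤ 84.200 and -45.800 ≤ latitude ≤ -42.616.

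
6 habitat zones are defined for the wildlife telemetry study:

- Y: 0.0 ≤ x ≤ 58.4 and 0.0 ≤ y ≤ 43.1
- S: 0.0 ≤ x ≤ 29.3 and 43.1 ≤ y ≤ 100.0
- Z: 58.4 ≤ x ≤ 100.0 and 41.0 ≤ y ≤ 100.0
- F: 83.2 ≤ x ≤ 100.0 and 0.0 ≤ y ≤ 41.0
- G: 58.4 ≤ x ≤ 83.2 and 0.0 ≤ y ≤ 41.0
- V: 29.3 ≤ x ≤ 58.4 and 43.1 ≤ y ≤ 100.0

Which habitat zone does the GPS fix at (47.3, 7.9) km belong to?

Y

The point has x = 47.3 and y = 7.9.
Only Y satisfies 0.0 ≤ x ≤ 58.4 and 0.0 ≤ y ≤ 43.1.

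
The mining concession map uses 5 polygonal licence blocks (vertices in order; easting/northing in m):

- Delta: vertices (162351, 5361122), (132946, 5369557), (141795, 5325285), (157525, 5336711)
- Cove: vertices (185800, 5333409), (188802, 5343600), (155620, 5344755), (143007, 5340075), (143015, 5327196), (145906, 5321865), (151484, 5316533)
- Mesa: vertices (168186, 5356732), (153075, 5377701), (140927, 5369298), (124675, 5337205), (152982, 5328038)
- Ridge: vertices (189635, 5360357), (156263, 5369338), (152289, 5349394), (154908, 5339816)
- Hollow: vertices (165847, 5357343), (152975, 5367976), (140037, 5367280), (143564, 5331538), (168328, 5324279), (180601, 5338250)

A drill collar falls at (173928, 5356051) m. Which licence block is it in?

Ridge

Cast a ray rightward from (173928, 5356051). For each polygon, the edges (by vertex number in listed order) whose endpoints lie on opposite sides of northing = 5356051, where each meets that height, and whether that is right or left of the point:
Delta: 2–3 at easting≈135645.6 (left), 4–1 at easting≈161348.5 (left) → 0 crossings.
Cove: no edge straddles that height → 0 crossings.
Mesa: 3–4 at easting≈134218.7 (left), 5–1 at easting≈167825.2 (left) → 0 crossings.
Ridge: 2–3 at easting≈153615.5 (left), 4–1 at easting≈182355.2 (right) → 1 crossing.
Hollow: 3–4 at easting≈141145.1 (left), 6–1 at easting≈166845.4 (left) → 0 crossings.
Only Ridge has an odd count, so the point is inside Ridge.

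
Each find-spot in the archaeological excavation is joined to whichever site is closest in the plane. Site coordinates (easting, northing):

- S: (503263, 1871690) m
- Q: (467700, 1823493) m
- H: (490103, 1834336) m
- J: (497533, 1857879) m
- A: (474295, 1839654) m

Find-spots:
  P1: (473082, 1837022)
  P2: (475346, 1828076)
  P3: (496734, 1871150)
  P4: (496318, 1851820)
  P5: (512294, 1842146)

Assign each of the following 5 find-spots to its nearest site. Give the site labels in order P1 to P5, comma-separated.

P1 → A (d²=8398793.00)
P2 → Q (d²=79465205.00)
P3 → S (d²=42919441.00)
P4 → J (d²=38187706.00)
P5 → J (d²=465414410.00)

A, Q, S, J, J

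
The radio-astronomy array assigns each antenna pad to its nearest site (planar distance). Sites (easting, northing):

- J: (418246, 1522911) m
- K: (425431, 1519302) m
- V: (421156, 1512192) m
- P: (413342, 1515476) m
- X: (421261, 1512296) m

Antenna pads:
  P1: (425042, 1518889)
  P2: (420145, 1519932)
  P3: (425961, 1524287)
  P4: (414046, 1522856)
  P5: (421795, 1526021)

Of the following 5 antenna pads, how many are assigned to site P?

0

P1 → K
P2 → J
P3 → K
P4 → J
P5 → J
0 of the 5 go to P.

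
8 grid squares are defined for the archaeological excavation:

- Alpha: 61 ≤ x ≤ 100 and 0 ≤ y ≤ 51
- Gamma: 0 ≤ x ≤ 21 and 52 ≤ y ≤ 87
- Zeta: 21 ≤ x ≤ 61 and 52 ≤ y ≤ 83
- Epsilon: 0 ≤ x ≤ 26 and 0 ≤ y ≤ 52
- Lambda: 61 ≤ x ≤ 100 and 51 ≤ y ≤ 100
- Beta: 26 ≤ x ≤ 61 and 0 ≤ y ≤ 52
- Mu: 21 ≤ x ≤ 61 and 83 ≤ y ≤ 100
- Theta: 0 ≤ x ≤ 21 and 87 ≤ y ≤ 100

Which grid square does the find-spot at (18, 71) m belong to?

Gamma

The point has x = 18 and y = 71.
Only Gamma satisfies 0 ≤ x ≤ 21 and 52 ≤ y ≤ 87.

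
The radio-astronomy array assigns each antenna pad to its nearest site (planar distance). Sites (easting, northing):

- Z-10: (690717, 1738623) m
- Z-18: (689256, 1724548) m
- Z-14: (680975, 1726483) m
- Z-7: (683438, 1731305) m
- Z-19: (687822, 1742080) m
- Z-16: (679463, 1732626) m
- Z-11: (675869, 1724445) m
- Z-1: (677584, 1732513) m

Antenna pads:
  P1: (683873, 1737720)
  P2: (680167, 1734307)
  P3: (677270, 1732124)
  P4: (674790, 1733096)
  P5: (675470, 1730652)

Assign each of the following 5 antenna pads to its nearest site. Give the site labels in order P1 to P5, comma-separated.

P1 → Z-19 (d²=34604201.00)
P2 → Z-16 (d²=3321377.00)
P3 → Z-1 (d²=249917.00)
P4 → Z-1 (d²=8146325.00)
P5 → Z-1 (d²=7932317.00)

Z-19, Z-16, Z-1, Z-1, Z-1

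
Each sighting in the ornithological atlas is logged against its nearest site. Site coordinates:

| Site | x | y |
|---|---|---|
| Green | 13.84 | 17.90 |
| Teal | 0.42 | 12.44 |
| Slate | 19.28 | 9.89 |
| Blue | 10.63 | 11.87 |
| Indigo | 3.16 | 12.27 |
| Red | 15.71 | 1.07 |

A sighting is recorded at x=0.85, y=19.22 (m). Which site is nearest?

Squared distances to each site:
Green: 170.483; Teal: 46.153; Slate: 426.714; Blue: 149.671; Indigo: 53.639; Red: 550.242.
Minimum at Teal.

Teal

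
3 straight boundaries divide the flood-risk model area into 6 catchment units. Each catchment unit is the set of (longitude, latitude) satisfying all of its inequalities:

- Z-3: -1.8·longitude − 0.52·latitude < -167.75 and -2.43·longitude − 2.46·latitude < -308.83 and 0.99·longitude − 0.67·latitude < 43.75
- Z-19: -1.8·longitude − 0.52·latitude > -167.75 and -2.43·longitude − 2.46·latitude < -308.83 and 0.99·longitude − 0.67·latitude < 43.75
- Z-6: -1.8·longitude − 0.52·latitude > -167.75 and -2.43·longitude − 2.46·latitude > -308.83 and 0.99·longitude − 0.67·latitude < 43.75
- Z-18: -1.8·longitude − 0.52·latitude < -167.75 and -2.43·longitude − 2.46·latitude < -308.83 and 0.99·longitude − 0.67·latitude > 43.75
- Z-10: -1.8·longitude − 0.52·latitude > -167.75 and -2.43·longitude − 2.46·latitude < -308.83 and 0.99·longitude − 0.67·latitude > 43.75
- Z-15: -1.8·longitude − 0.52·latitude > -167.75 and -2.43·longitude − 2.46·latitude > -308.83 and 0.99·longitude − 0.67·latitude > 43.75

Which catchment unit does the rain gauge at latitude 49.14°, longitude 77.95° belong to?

-1.8·77.95 − 0.52·49.14 = -165.863, which is > -167.75
-2.43·77.95 − 2.46·49.14 = -310.303, which is < -308.83
0.99·77.95 − 0.67·49.14 = 44.247, which is > 43.75
This sign pattern matches Z-10.

Z-10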